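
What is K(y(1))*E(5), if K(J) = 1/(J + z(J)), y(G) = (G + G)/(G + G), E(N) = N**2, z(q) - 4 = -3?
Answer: 25/2 ≈ 12.500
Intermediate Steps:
z(q) = 1 (z(q) = 4 - 3 = 1)
y(G) = 1 (y(G) = (2*G)/((2*G)) = (2*G)*(1/(2*G)) = 1)
K(J) = 1/(1 + J) (K(J) = 1/(J + 1) = 1/(1 + J))
K(y(1))*E(5) = 5**2/(1 + 1) = 25/2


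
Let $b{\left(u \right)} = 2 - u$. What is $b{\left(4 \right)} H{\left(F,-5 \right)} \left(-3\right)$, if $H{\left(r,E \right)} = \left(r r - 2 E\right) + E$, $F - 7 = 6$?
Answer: $1044$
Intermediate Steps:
$F = 13$ ($F = 7 + 6 = 13$)
$H{\left(r,E \right)} = r^{2} - E$ ($H{\left(r,E \right)} = \left(r^{2} - 2 E\right) + E = r^{2} - E$)
$b{\left(4 \right)} H{\left(F,-5 \right)} \left(-3\right) = \left(2 - 4\right) \left(13^{2} - -5\right) \left(-3\right) = \left(2 - 4\right) \left(169 + 5\right) \left(-3\right) = \left(-2\right) 174 \left(-3\right) = \left(-348\right) \left(-3\right) = 1044$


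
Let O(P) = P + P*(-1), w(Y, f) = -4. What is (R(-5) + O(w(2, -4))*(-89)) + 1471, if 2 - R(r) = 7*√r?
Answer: 1473 - 7*I*√5 ≈ 1473.0 - 15.652*I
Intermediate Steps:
R(r) = 2 - 7*√r
O(P) = 0 (O(P) = P - P = 0)
(R(-5) + O(w(2, -4))*(-89)) + 1471 = ((2 - 7*I*√5) + 0*(-89)) + 1471 = ((2 - 7*I*√5) + 0) + 1471 = (2 - 7*I*√5) + 1471 = 1473 - 7*I*√5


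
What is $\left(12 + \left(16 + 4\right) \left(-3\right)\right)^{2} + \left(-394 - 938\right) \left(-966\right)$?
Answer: $1289016$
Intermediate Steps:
$\left(12 + \left(16 + 4\right) \left(-3\right)\right)^{2} + \left(-394 - 938\right) \left(-966\right) = \left(12 + 20 \left(-3\right)\right)^{2} - -1286712 = \left(12 - 60\right)^{2} + 1286712 = \left(-48\right)^{2} + 1286712 = 2304 + 1286712 = 1289016$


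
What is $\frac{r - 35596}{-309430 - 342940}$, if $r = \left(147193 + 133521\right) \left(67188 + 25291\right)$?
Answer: $- \frac{2596011441}{65237} \approx -39794.0$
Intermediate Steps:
$r = 25960150006$ ($r = 280714 \cdot 92479 = 25960150006$)
$\frac{r - 35596}{-309430 - 342940} = \frac{25960150006 - 35596}{-309430 - 342940} = \frac{25960114410}{-652370} = 25960114410 \left(- \frac{1}{652370}\right) = - \frac{2596011441}{65237}$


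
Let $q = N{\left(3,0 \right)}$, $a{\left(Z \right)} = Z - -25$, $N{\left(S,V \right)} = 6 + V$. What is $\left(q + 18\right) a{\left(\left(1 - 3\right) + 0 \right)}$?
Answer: $552$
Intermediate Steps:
$a{\left(Z \right)} = 25 + Z$ ($a{\left(Z \right)} = Z + 25 = 25 + Z$)
$q = 6$ ($q = 6 + 0 = 6$)
$\left(q + 18\right) a{\left(\left(1 - 3\right) + 0 \right)} = \left(6 + 18\right) \left(25 + \left(\left(1 - 3\right) + 0\right)\right) = 24 \left(25 + \left(-2 + 0\right)\right) = 24 \left(25 - 2\right) = 24 \cdot 23 = 552$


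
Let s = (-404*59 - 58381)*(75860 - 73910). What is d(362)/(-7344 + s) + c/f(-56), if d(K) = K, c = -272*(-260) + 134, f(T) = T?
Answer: -405716315791/320660988 ≈ -1265.3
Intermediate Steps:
c = 70854 (c = 70720 + 134 = 70854)
s = -160323150 (s = (-23836 - 58381)*1950 = -82217*1950 = -160323150)
d(362)/(-7344 + s) + c/f(-56) = 362/(-7344 - 160323150) + 70854/(-56) = 362/(-160330494) + 70854*(-1/56) = 362*(-1/160330494) - 5061/4 = -181/80165247 - 5061/4 = -405716315791/320660988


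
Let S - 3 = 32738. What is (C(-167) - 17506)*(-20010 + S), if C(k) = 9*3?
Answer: -222525149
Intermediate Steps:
S = 32741 (S = 3 + 32738 = 32741)
C(k) = 27
(C(-167) - 17506)*(-20010 + S) = (27 - 17506)*(-20010 + 32741) = -17479*12731 = -222525149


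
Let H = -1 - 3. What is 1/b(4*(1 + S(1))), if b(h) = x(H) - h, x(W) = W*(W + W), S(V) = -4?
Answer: 1/44 ≈ 0.022727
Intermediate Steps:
H = -4
x(W) = 2*W² (x(W) = W*(2*W) = 2*W²)
b(h) = 32 - h (b(h) = 2*(-4)² - h = 2*16 - h = 32 - h)
1/b(4*(1 + S(1))) = 1/(32 - 4*(1 - 4)) = 1/(32 - 4*(-3)) = 1/(32 - 1*(-12)) = 1/(32 + 12) = 1/44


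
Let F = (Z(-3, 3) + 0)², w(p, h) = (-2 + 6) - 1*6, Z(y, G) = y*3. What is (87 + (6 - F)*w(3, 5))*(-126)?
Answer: -29862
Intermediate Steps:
Z(y, G) = 3*y
w(p, h) = -2 (w(p, h) = 4 - 6 = -2)
F = 81 (F = (3*(-3) + 0)² = (-9 + 0)² = (-9)² = 81)
(87 + (6 - F)*w(3, 5))*(-126) = (87 + (6 - 1*81)*(-2))*(-126) = (87 + (6 - 81)*(-2))*(-126) = (87 - 75*(-2))*(-126) = (87 + 150)*(-126) = 237*(-126) = -29862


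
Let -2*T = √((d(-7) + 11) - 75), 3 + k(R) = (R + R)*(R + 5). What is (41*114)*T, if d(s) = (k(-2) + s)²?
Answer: -4674*√105 ≈ -47894.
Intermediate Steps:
k(R) = -3 + 2*R*(5 + R) (k(R) = -3 + (R + R)*(R + 5) = -3 + (2*R)*(5 + R) = -3 + 2*R*(5 + R))
d(s) = (-15 + s)² (d(s) = ((-3 + 2*(-2)² + 10*(-2)) + s)² = ((-3 + 2*4 - 20) + s)² = ((-3 + 8 - 20) + s)² = (-15 + s)²)
T = -√105 (T = -√(((-15 - 7)² + 11) - 75)/2 = -√(((-22)² + 11) - 75)/2 = -√((484 + 11) - 75)/2 = -√(495 - 75)/2 = -√105 ≈ -10.247)
(41*114)*T = (41*114)*(-√105) = 4674*(-√105) = -4674*√105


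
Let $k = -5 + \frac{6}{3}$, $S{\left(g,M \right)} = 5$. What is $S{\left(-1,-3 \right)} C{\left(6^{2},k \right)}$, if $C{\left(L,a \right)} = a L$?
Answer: $-540$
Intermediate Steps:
$k = -3$ ($k = -5 + 6 \cdot \frac{1}{3} = -5 + 2 = -3$)
$C{\left(L,a \right)} = L a$
$S{\left(-1,-3 \right)} C{\left(6^{2},k \right)} = 5 \cdot 6^{2} \left(-3\right) = 5 \cdot 36 \left(-3\right) = 5 \left(-108\right) = -540$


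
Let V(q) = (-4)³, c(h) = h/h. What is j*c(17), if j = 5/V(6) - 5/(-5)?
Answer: 59/64 ≈ 0.92188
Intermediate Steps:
c(h) = 1
V(q) = -64
j = 59/64 (j = 5/(-64) - 5/(-5) = 5*(-1/64) - 5*(-⅕) = -5/64 + 1 = 59/64 ≈ 0.92188)
j*c(17) = (59/64)*1 = 59/64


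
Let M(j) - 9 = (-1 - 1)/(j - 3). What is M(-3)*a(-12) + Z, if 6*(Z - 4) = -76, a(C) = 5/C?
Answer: -113/9 ≈ -12.556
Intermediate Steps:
M(j) = 9 - 2/(-3 + j) (M(j) = 9 + (-1 - 1)/(j - 3) = 9 - 2/(-3 + j))
Z = -26/3 (Z = 4 + (⅙)*(-76) = 4 - 38/3 = -26/3 ≈ -8.6667)
M(-3)*a(-12) + Z = ((-29 + 9*(-3))/(-3 - 3))*(5/(-12)) - 26/3 = ((-29 - 27)/(-6))*(5*(-1/12)) - 26/3 = -⅙*(-56)*(-5/12) - 26/3 = (28/3)*(-5/12) - 26/3 = -35/9 - 26/3 = -113/9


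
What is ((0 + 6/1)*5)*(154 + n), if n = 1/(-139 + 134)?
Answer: 4614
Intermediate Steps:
n = -⅕ (n = 1/(-5) = -⅕ ≈ -0.20000)
((0 + 6/1)*5)*(154 + n) = ((0 + 6/1)*5)*(154 - ⅕) = ((0 + 6*1)*5)*(769/5) = ((0 + 6)*5)*(769/5) = (6*5)*(769/5) = 30*(769/5) = 4614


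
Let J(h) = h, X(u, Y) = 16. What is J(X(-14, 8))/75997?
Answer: 16/75997 ≈ 0.00021053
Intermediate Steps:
J(X(-14, 8))/75997 = 16/75997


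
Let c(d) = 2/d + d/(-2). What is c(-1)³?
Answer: -27/8 ≈ -3.3750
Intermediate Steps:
c(d) = 2/d - d/2 (c(d) = 2/d + d*(-½) = 2/d - d/2)
c(-1)³ = (2/(-1) - ½*(-1))³ = (2*(-1) + ½)³ = (-2 + ½)³ = (-3/2)³ = -27/8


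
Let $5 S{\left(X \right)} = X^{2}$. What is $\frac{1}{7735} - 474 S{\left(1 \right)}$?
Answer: $- \frac{733277}{7735} \approx -94.8$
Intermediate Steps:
$S{\left(X \right)} = \frac{X^{2}}{5}$
$\frac{1}{7735} - 474 S{\left(1 \right)} = \frac{1}{7735} - 474 \frac{1^{2}}{5} = \frac{1}{7735} - 474 \cdot \frac{1}{5} \cdot 1 = \frac{1}{7735} - \frac{474}{5} = - \frac{733277}{7735}$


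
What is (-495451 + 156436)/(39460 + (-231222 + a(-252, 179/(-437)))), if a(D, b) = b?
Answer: 49383185/27933391 ≈ 1.7679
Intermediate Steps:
(-495451 + 156436)/(39460 + (-231222 + a(-252, 179/(-437)))) = (-495451 + 156436)/(39460 + (-231222 + 179/(-437))) = -339015/(39460 + (-231222 + 179*(-1/437))) = -339015/(39460 + (-231222 - 179/437)) = -339015/(39460 - 101044193/437) = -339015/(-83800173/437) = -339015*(-437/83800173) = 49383185/27933391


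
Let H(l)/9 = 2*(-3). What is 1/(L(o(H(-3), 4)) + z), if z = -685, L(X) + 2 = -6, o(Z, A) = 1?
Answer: -1/693 ≈ -0.0014430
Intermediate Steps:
H(l) = -54 (H(l) = 9*(2*(-3)) = 9*(-6) = -54)
L(X) = -8 (L(X) = -2 - 6 = -8)
1/(L(o(H(-3), 4)) + z) = 1/(-8 - 685) = 1/(-693) = -1/693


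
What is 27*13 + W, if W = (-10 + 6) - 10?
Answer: 337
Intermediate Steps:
W = -14 (W = -4 - 10 = -14)
27*13 + W = 27*13 - 14 = 351 - 14 = 337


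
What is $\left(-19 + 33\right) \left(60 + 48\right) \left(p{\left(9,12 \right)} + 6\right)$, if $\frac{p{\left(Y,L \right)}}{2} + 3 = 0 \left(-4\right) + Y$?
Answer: $27216$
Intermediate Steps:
$p{\left(Y,L \right)} = -6 + 2 Y$ ($p{\left(Y,L \right)} = -6 + 2 \left(0 \left(-4\right) + Y\right) = -6 + 2 \left(0 + Y\right) = -6 + 2 Y$)
$\left(-19 + 33\right) \left(60 + 48\right) \left(p{\left(9,12 \right)} + 6\right) = \left(-19 + 33\right) \left(60 + 48\right) \left(\left(-6 + 2 \cdot 9\right) + 6\right) = 14 \cdot 108 \left(\left(-6 + 18\right) + 6\right) = 1512 \left(12 + 6\right) = 1512 \cdot 18 = 27216$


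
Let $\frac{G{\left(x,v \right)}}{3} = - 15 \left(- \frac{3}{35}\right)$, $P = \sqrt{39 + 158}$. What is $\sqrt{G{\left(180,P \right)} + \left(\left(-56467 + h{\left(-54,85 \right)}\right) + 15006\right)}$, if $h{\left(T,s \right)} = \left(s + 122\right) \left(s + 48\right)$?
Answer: $\frac{i \sqrt{682381}}{7} \approx 118.01 i$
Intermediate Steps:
$h{\left(T,s \right)} = \left(48 + s\right) \left(122 + s\right)$ ($h{\left(T,s \right)} = \left(122 + s\right) \left(48 + s\right) = \left(48 + s\right) \left(122 + s\right)$)
$P = \sqrt{197} \approx 14.036$
$G{\left(x,v \right)} = \frac{27}{7}$ ($G{\left(x,v \right)} = 3 \left(- 15 \left(- \frac{3}{35}\right)\right) = 3 \left(- 15 \left(\left(-3\right) \frac{1}{35}\right)\right) = 3 \left(\left(-15\right) \left(- \frac{3}{35}\right)\right) = 3 \cdot \frac{9}{7} = \frac{27}{7}$)
$\sqrt{G{\left(180,P \right)} + \left(\left(-56467 + h{\left(-54,85 \right)}\right) + 15006\right)} = \sqrt{\frac{27}{7} + \left(\left(-56467 + \left(5856 + 85^{2} + 170 \cdot 85\right)\right) + 15006\right)} = \sqrt{\frac{27}{7} + \left(\left(-56467 + \left(5856 + 7225 + 14450\right)\right) + 15006\right)} = \sqrt{\frac{27}{7} + \left(\left(-56467 + 27531\right) + 15006\right)} = \sqrt{\frac{27}{7} + \left(-28936 + 15006\right)} = \sqrt{\frac{27}{7} - 13930} = \sqrt{- \frac{97483}{7}} = \frac{i \sqrt{682381}}{7}$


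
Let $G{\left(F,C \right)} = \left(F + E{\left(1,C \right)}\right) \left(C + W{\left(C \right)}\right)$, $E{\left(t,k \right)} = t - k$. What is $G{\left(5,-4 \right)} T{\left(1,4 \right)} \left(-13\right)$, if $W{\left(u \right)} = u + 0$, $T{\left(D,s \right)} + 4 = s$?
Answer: $0$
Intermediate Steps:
$T{\left(D,s \right)} = -4 + s$
$W{\left(u \right)} = u$
$G{\left(F,C \right)} = 2 C \left(1 + F - C\right)$ ($G{\left(F,C \right)} = \left(F - \left(-1 + C\right)\right) \left(C + C\right) = \left(1 + F - C\right) 2 C = 2 C \left(1 + F - C\right)$)
$G{\left(5,-4 \right)} T{\left(1,4 \right)} \left(-13\right) = 2 \left(-4\right) \left(1 + 5 - -4\right) \left(-4 + 4\right) \left(-13\right) = 2 \left(-4\right) \left(1 + 5 + 4\right) 0 \left(-13\right) = 2 \left(-4\right) 10 \cdot 0 \left(-13\right) = \left(-80\right) 0 \left(-13\right) = 0 \left(-13\right) = 0$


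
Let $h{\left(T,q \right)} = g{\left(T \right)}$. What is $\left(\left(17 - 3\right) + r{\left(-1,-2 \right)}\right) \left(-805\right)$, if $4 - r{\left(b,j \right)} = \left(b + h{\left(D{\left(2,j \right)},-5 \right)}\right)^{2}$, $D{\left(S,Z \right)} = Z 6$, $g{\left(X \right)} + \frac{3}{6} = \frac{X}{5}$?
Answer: $- \frac{44919}{20} \approx -2245.9$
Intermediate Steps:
$g{\left(X \right)} = - \frac{1}{2} + \frac{X}{5}$
$D{\left(S,Z \right)} = 6 Z$
$h{\left(T,q \right)} = - \frac{1}{2} + \frac{T}{5}$
$r{\left(b,j \right)} = 4 - \left(- \frac{1}{2} + b + \frac{6 j}{5}\right)^{2}$ ($r{\left(b,j \right)} = 4 - \left(b + \left(- \frac{1}{2} + \frac{6 j}{5}\right)\right)^{2} = 4 - \left(- \frac{1}{2} + b + \frac{6 j}{5}\right)^{2}$)
$\left(\left(17 - 3\right) + r{\left(-1,-2 \right)}\right) \left(-805\right) = \left(\left(17 - 3\right) + \left(4 - \frac{\left(-5 + 10 \left(-1\right) + 12 \left(-2\right)\right)^{2}}{100}\right)\right) \left(-805\right) = \left(14 + \left(4 - \frac{\left(-5 - 10 - 24\right)^{2}}{100}\right)\right) \left(-805\right) = \left(14 + \left(4 - \frac{\left(-39\right)^{2}}{100}\right)\right) \left(-805\right) = \left(14 + \left(4 - \frac{1521}{100}\right)\right) \left(-805\right) = \left(14 - \frac{1121}{100}\right) \left(-805\right) = \frac{279}{100} \left(-805\right) = - \frac{44919}{20}$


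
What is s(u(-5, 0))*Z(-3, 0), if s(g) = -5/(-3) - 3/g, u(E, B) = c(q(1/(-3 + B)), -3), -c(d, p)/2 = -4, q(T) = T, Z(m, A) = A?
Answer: 0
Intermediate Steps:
c(d, p) = 8 (c(d, p) = -2*(-4) = 8)
u(E, B) = 8
s(g) = 5/3 - 3/g (s(g) = -5*(-⅓) - 3/g = 5/3 - 3/g)
s(u(-5, 0))*Z(-3, 0) = (5/3 - 3/8)*0 = (31/24)*0 = 0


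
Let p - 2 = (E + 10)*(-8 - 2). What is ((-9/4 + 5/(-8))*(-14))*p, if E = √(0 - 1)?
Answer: -7889/2 - 805*I/2 ≈ -3944.5 - 402.5*I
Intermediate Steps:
E = I (E = √(-1) = I ≈ 1.0*I)
p = -98 - 10*I (p = 2 + (I + 10)*(-8 - 2) = 2 + (10 + I)*(-10) = 2 + (-100 - 10*I) = -98 - 10*I ≈ -98.0 - 10.0*I)
((-9/4 + 5/(-8))*(-14))*p = ((-9/4 + 5/(-8))*(-14))*(-98 - 10*I) = ((-9*¼ + 5*(-⅛))*(-14))*(-98 - 10*I) = ((-9/4 - 5/8)*(-14))*(-98 - 10*I) = (-23/8*(-14))*(-98 - 10*I) = 161*(-98 - 10*I)/4 = -7889/2 - 805*I/2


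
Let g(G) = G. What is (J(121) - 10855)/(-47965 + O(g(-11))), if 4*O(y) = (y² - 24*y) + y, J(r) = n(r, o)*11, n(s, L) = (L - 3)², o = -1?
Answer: 21358/95743 ≈ 0.22308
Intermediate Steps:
n(s, L) = (-3 + L)²
J(r) = 176 (J(r) = (-3 - 1)²*11 = (-4)²*11 = 16*11 = 176)
O(y) = -23*y/4 + y²/4 (O(y) = ((y² - 24*y) + y)/4 = (y² - 23*y)/4 = -23*y/4 + y²/4)
(J(121) - 10855)/(-47965 + O(g(-11))) = (176 - 10855)/(-47965 + (¼)*(-11)*(-23 - 11)) = -10679/(-47965 + (¼)*(-11)*(-34)) = -10679/(-47965 + 187/2) = -10679/(-95743/2) = -10679*(-2/95743) = 21358/95743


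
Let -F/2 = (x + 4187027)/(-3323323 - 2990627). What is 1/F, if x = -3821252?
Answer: 42093/4877 ≈ 8.6309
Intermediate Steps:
F = 4877/42093 (F = -2*(-3821252 + 4187027)/(-3323323 - 2990627) = -731550/(-6313950) = -731550*(-1)/6313950 = -2*(-4877/84186) = 4877/42093 ≈ 0.11586)
1/F = 1/(4877/42093) = 42093/4877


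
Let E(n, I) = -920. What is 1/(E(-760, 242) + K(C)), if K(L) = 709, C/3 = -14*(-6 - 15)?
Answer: -1/211 ≈ -0.0047393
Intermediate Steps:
C = 882 (C = 3*(-14*(-6 - 15)) = 3*(-14*(-21)) = 3*294 = 882)
1/(E(-760, 242) + K(C)) = 1/(-920 + 709) = 1/(-211) = -1/211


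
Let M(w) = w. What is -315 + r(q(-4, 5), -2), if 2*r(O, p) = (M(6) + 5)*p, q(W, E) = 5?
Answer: -326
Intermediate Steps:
r(O, p) = 11*p/2 (r(O, p) = ((6 + 5)*p)/2 = (11*p)/2 = 11*p/2)
-315 + r(q(-4, 5), -2) = -315 + (11/2)*(-2) = -315 - 11 = -326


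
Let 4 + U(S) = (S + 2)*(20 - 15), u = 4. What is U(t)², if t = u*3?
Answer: 4356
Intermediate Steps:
t = 12 (t = 4*3 = 12)
U(S) = 6 + 5*S (U(S) = -4 + (S + 2)*(20 - 15) = -4 + (2 + S)*5 = -4 + (10 + 5*S) = 6 + 5*S)
U(t)² = (6 + 5*12)² = (6 + 60)² = 66² = 4356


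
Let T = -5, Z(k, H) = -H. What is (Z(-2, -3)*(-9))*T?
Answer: 135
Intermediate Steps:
(Z(-2, -3)*(-9))*T = (-1*(-3)*(-9))*(-5) = (3*(-9))*(-5) = -27*(-5) = 135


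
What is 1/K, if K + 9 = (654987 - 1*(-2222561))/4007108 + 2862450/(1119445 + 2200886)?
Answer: -158391963247/1175235310616 ≈ -0.13477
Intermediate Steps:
K = -1175235310616/158391963247 (K = -9 + ((654987 - 1*(-2222561))/4007108 + 2862450/(1119445 + 2200886)) = -9 + ((654987 + 2222561)*(1/4007108) + 2862450/3320331) = -9 + (2877548*(1/4007108) + 2862450*(1/3320331)) = -9 + (719387/1001777 + 954150/1106777) = -9 + 250292358607/158391963247 = -1175235310616/158391963247 ≈ -7.4198)
1/K = 1/(-1175235310616/158391963247) = -158391963247/1175235310616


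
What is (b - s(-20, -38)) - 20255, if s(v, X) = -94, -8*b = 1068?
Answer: -40589/2 ≈ -20295.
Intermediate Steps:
b = -267/2 (b = -⅛*1068 = -267/2 ≈ -133.50)
(b - s(-20, -38)) - 20255 = (-267/2 - 1*(-94)) - 20255 = (-267/2 + 94) - 20255 = -79/2 - 20255 = -40589/2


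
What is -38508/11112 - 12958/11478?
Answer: -24416005/5314314 ≈ -4.5944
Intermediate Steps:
-38508/11112 - 12958/11478 = -38508*1/11112 - 12958*1/11478 = -3209/926 - 6479/5739 = -24416005/5314314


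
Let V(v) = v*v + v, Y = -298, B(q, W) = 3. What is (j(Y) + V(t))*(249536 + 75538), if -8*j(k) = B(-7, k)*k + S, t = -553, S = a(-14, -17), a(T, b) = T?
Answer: 99267684843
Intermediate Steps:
S = -14
V(v) = v + v² (V(v) = v² + v = v + v²)
j(k) = 7/4 - 3*k/8 (j(k) = -(3*k - 14)/8 = -(-14 + 3*k)/8 = 7/4 - 3*k/8)
(j(Y) + V(t))*(249536 + 75538) = ((7/4 - 3/8*(-298)) - 553*(1 - 553))*(249536 + 75538) = ((7/4 + 447/4) - 553*(-552))*325074 = (227/2 + 305256)*325074 = (610739/2)*325074 = 99267684843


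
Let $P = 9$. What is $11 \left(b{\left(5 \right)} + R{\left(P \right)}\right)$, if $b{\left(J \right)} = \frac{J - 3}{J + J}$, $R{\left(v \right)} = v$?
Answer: $\frac{506}{5} \approx 101.2$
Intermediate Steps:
$b{\left(J \right)} = \frac{-3 + J}{2 J}$
$11 \left(b{\left(5 \right)} + R{\left(P \right)}\right) = 11 \left(\frac{-3 + 5}{2 \cdot 5} + 9\right) = 11 \left(\frac{1}{2} \cdot \frac{1}{5} \cdot 2 + 9\right) = 11 \left(\frac{1}{5} + 9\right) = 11 \cdot \frac{46}{5} = \frac{506}{5}$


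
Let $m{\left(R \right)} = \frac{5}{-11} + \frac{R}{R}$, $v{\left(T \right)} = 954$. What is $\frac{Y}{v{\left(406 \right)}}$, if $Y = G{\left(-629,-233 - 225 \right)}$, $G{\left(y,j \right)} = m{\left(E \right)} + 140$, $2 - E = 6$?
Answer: $\frac{773}{5247} \approx 0.14732$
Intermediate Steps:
$E = -4$ ($E = 2 - 6 = -4$)
$m{\left(R \right)} = \frac{6}{11}$ ($m{\left(R \right)} = 5 \left(- \frac{1}{11}\right) + 1 = - \frac{5}{11} + 1 = \frac{6}{11}$)
$G{\left(y,j \right)} = \frac{1546}{11}$ ($G{\left(y,j \right)} = \frac{6}{11} + 140 = \frac{1546}{11}$)
$Y = \frac{1546}{11} \approx 140.55$
$\frac{Y}{v{\left(406 \right)}} = \frac{1546}{11 \cdot 954} = \frac{1546}{11} \cdot \frac{1}{954} = \frac{773}{5247}$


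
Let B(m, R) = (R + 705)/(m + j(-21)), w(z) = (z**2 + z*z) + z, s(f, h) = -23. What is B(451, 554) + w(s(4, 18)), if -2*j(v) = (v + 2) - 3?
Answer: 479429/462 ≈ 1037.7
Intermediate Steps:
j(v) = 1/2 - v/2 (j(v) = -((v + 2) - 3)/2 = -((2 + v) - 3)/2 = -(-1 + v)/2 = 1/2 - v/2)
w(z) = z + 2*z**2 (w(z) = (z**2 + z**2) + z = 2*z**2 + z = z + 2*z**2)
B(m, R) = (705 + R)/(11 + m) (B(m, R) = (R + 705)/(m + (1/2 - 1/2*(-21))) = (705 + R)/(m + (1/2 + 21/2)) = (705 + R)/(m + 11) = (705 + R)/(11 + m))
B(451, 554) + w(s(4, 18)) = (705 + 554)/(11 + 451) - 23*(1 + 2*(-23)) = 1259/462 - 23*(1 - 46) = (1/462)*1259 - 23*(-45) = 1259/462 + 1035 = 479429/462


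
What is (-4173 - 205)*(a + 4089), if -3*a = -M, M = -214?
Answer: -52768034/3 ≈ -1.7589e+7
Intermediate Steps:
a = -214/3 (a = -(-1)*(-214)/3 = -⅓*214 = -214/3 ≈ -71.333)
(-4173 - 205)*(a + 4089) = (-4173 - 205)*(-214/3 + 4089) = -4378*12053/3 = -52768034/3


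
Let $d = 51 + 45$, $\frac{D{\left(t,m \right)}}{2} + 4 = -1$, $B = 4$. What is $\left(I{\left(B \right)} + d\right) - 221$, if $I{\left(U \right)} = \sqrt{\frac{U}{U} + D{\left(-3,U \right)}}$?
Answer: $-125 + 3 i \approx -125.0 + 3.0 i$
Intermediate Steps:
$D{\left(t,m \right)} = -10$ ($D{\left(t,m \right)} = -8 + 2 \left(-1\right) = -8 - 2 = -10$)
$d = 96$
$I{\left(U \right)} = 3 i$ ($I{\left(U \right)} = \sqrt{\frac{U}{U} - 10} = \sqrt{1 - 10} = \sqrt{-9} = 3 i$)
$\left(I{\left(B \right)} + d\right) - 221 = \left(3 i + 96\right) - 221 = \left(96 + 3 i\right) - 221 = -125 + 3 i$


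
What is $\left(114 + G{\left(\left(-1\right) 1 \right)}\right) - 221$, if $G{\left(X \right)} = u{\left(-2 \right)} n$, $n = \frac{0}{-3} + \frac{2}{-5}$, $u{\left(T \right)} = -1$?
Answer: $- \frac{533}{5} \approx -106.6$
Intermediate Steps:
$n = - \frac{2}{5}$ ($n = 0 \left(- \frac{1}{3}\right) + 2 \left(- \frac{1}{5}\right) = 0 - \frac{2}{5} = - \frac{2}{5} \approx -0.4$)
$G{\left(X \right)} = \frac{2}{5}$ ($G{\left(X \right)} = \left(-1\right) \left(- \frac{2}{5}\right) = \frac{2}{5}$)
$\left(114 + G{\left(\left(-1\right) 1 \right)}\right) - 221 = \left(114 + \frac{2}{5}\right) - 221 = \frac{572}{5} - 221 = - \frac{533}{5}$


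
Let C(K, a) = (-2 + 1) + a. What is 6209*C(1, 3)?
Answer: 12418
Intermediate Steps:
C(K, a) = -1 + a
6209*C(1, 3) = 6209*(-1 + 3) = 6209*2 = 12418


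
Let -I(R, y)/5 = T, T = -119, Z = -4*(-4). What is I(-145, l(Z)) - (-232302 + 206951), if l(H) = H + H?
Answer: 25946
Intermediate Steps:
Z = 16
l(H) = 2*H
I(R, y) = 595 (I(R, y) = -5*(-119) = 595)
I(-145, l(Z)) - (-232302 + 206951) = 595 - (-232302 + 206951) = 595 - 1*(-25351) = 595 + 25351 = 25946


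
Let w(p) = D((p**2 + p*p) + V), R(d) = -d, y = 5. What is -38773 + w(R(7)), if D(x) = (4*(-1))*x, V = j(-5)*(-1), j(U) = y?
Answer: -39145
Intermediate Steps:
j(U) = 5
V = -5 (V = 5*(-1) = -5)
D(x) = -4*x
w(p) = 20 - 8*p**2 (w(p) = -4*((p**2 + p*p) - 5) = -4*((p**2 + p**2) - 5) = -4*(2*p**2 - 5) = -4*(-5 + 2*p**2) = 20 - 8*p**2)
-38773 + w(R(7)) = -38773 + (20 - 8*(-1*7)**2) = -38773 + (20 - 8*(-7)**2) = -38773 + (20 - 8*49) = -38773 + (20 - 392) = -38773 - 372 = -39145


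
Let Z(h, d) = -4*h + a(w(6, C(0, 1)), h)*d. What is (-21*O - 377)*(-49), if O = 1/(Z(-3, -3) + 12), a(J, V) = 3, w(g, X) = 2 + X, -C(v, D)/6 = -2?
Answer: 92708/5 ≈ 18542.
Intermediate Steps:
C(v, D) = 12 (C(v, D) = -6*(-2) = 12)
Z(h, d) = -4*h + 3*d
O = 1/15 (O = 1/((-4*(-3) + 3*(-3)) + 12) = 1/((12 - 9) + 12) = 1/(3 + 12) = 1/15 ≈ 0.066667)
(-21*O - 377)*(-49) = (-21*1/15 - 377)*(-49) = (-7/5 - 377)*(-49) = -1892/5*(-49) = 92708/5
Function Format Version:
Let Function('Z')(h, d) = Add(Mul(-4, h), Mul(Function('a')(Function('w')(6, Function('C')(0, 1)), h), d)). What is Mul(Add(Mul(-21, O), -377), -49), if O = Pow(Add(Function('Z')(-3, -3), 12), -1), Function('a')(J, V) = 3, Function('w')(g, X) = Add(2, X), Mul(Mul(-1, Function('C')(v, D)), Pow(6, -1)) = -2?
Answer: Rational(92708, 5) ≈ 18542.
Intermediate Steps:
Function('C')(v, D) = 12 (Function('C')(v, D) = Mul(-6, -2) = 12)
Function('Z')(h, d) = Add(Mul(-4, h), Mul(3, d))
O = Rational(1, 15) (O = Pow(Add(Add(Mul(-4, -3), Mul(3, -3)), 12), -1) = Pow(Add(Add(12, -9), 12), -1) = Pow(Add(3, 12), -1) = Pow(15, -1) = Rational(1, 15) ≈ 0.066667)
Mul(Add(Mul(-21, O), -377), -49) = Mul(Add(Mul(-21, Rational(1, 15)), -377), -49) = Mul(Add(Rational(-7, 5), -377), -49) = Mul(Rational(-1892, 5), -49) = Rational(92708, 5)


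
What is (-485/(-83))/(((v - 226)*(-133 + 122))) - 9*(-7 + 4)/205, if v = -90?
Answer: 7889141/59144140 ≈ 0.13339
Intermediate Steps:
(-485/(-83))/(((v - 226)*(-133 + 122))) - 9*(-7 + 4)/205 = (-485/(-83))/(((-90 - 226)*(-133 + 122))) - 9*(-7 + 4)/205 = (-485*(-1/83))/((-316*(-11))) - 9*(-3)*(1/205) = (485/83)/3476 + 27*(1/205) = (485/83)*(1/3476) + 27/205 = 485/288508 + 27/205 = 7889141/59144140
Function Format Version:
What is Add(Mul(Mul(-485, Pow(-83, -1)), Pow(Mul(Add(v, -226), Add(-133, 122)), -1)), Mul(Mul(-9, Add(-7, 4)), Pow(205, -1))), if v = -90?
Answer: Rational(7889141, 59144140) ≈ 0.13339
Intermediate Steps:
Add(Mul(Mul(-485, Pow(-83, -1)), Pow(Mul(Add(v, -226), Add(-133, 122)), -1)), Mul(Mul(-9, Add(-7, 4)), Pow(205, -1))) = Add(Mul(Mul(-485, Pow(-83, -1)), Pow(Mul(Add(-90, -226), Add(-133, 122)), -1)), Mul(Mul(-9, Add(-7, 4)), Pow(205, -1))) = Add(Mul(Mul(-485, Rational(-1, 83)), Pow(Mul(-316, -11), -1)), Mul(Mul(-9, -3), Rational(1, 205))) = Add(Mul(Rational(485, 83), Pow(3476, -1)), Mul(27, Rational(1, 205))) = Add(Mul(Rational(485, 83), Rational(1, 3476)), Rational(27, 205)) = Add(Rational(485, 288508), Rational(27, 205)) = Rational(7889141, 59144140)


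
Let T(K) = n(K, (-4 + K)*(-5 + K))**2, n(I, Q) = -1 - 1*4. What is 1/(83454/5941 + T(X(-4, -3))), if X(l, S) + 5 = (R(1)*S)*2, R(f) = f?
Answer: 5941/231979 ≈ 0.025610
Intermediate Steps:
n(I, Q) = -5 (n(I, Q) = -1 - 4 = -5)
X(l, S) = -5 + 2*S (X(l, S) = -5 + (1*S)*2 = -5 + S*2 = -5 + 2*S)
T(K) = 25 (T(K) = (-5)**2 = 25)
1/(83454/5941 + T(X(-4, -3))) = 1/(83454/5941 + 25) = 1/(231979/5941) = 5941/231979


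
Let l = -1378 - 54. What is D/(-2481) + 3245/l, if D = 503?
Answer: -8771141/3552792 ≈ -2.4688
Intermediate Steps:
l = -1432
D/(-2481) + 3245/l = 503/(-2481) + 3245/(-1432) = 503*(-1/2481) + 3245*(-1/1432) = -503/2481 - 3245/1432 = -8771141/3552792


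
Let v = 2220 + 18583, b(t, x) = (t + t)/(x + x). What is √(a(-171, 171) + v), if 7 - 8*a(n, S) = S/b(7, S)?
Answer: 2*√248451/7 ≈ 142.41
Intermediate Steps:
b(t, x) = t/x (b(t, x) = (2*t)/((2*x)) = (2*t)*(1/(2*x)) = t/x)
a(n, S) = 7/8 - S²/56 (a(n, S) = 7/8 - S/(8*(7/S)) = 7/8 - S*S/7/8 = 7/8 - S²/56)
v = 20803
√(a(-171, 171) + v) = √((7/8 - 1/56*171²) + 20803) = √((7/8 - 1/56*29241) + 20803) = √((7/8 - 29241/56) + 20803) = √(-3649/7 + 20803) = √(141972/7) = 2*√248451/7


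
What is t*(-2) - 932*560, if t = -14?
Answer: -521892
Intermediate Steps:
t*(-2) - 932*560 = -14*(-2) - 932*560 = 28 - 521920 = -521892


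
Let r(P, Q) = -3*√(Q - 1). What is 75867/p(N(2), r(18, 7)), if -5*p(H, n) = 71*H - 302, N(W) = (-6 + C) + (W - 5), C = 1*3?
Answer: 379335/728 ≈ 521.06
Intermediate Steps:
C = 3
N(W) = -8 + W (N(W) = (-6 + 3) + (W - 5) = -3 + (-5 + W) = -8 + W)
r(P, Q) = -3*√(-1 + Q)
p(H, n) = 302/5 - 71*H/5 (p(H, n) = -(71*H - 302)/5 = -(-302 + 71*H)/5 = 302/5 - 71*H/5)
75867/p(N(2), r(18, 7)) = 75867/(302/5 - 71*(-8 + 2)/5) = 75867/(302/5 - 71/5*(-6)) = 75867/(302/5 + 426/5) = 75867/(728/5) = 75867*(5/728) = 379335/728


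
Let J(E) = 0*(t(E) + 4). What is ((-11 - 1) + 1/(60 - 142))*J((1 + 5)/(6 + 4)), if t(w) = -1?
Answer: 0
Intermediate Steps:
J(E) = 0 (J(E) = 0*(-1 + 4) = 0*3 = 0)
((-11 - 1) + 1/(60 - 142))*J((1 + 5)/(6 + 4)) = ((-11 - 1) + 1/(60 - 142))*0 = (-12 + 1/(-82))*0 = (-12 - 1/82)*0 = -985/82*0 = 0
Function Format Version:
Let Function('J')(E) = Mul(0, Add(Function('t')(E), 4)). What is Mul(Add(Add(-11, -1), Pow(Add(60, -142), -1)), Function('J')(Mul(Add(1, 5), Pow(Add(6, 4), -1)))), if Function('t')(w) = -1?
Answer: 0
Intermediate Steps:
Function('J')(E) = 0 (Function('J')(E) = Mul(0, Add(-1, 4)) = Mul(0, 3) = 0)
Mul(Add(Add(-11, -1), Pow(Add(60, -142), -1)), Function('J')(Mul(Add(1, 5), Pow(Add(6, 4), -1)))) = Mul(Add(Add(-11, -1), Pow(Add(60, -142), -1)), 0) = Mul(Add(-12, Pow(-82, -1)), 0) = Mul(Add(-12, Rational(-1, 82)), 0) = Mul(Rational(-985, 82), 0) = 0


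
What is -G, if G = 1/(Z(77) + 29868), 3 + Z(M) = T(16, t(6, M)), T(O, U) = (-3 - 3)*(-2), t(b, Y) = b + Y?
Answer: -1/29877 ≈ -3.3471e-5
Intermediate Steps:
t(b, Y) = Y + b
T(O, U) = 12 (T(O, U) = -6*(-2) = 12)
Z(M) = 9 (Z(M) = -3 + 12 = 9)
G = 1/29877 (G = 1/(9 + 29868) = 1/29877 ≈ 3.3471e-5)
-G = -1*1/29877 = -1/29877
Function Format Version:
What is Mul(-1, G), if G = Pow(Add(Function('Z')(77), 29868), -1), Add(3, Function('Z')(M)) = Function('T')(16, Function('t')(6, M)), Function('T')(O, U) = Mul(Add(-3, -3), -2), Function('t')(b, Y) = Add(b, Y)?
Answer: Rational(-1, 29877) ≈ -3.3471e-5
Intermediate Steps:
Function('t')(b, Y) = Add(Y, b)
Function('T')(O, U) = 12 (Function('T')(O, U) = Mul(-6, -2) = 12)
Function('Z')(M) = 9 (Function('Z')(M) = Add(-3, 12) = 9)
G = Rational(1, 29877) (G = Pow(Add(9, 29868), -1) = Pow(29877, -1) = Rational(1, 29877) ≈ 3.3471e-5)
Mul(-1, G) = Mul(-1, Rational(1, 29877)) = Rational(-1, 29877)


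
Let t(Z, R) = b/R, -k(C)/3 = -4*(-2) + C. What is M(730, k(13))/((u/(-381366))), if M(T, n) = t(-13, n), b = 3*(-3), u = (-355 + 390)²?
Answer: -381366/8575 ≈ -44.474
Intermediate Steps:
u = 1225 (u = 35² = 1225)
k(C) = -24 - 3*C (k(C) = -3*(-4*(-2) + C) = -3*(8 + C) = -24 - 3*C)
b = -9
t(Z, R) = -9/R
M(T, n) = -9/n
M(730, k(13))/((u/(-381366))) = (-9/(-24 - 3*13))/((1225/(-381366))) = (-9/(-24 - 39))/((1225*(-1/381366))) = (-9/(-63))/(-1225/381366) = -9*(-1/63)*(-381366/1225) = (⅐)*(-381366/1225) = -381366/8575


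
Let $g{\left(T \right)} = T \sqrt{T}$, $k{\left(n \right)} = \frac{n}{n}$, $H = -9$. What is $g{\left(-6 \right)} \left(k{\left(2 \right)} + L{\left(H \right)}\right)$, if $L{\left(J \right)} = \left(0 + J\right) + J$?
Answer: $102 i \sqrt{6} \approx 249.85 i$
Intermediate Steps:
$L{\left(J \right)} = 2 J$ ($L{\left(J \right)} = J + J = 2 J$)
$k{\left(n \right)} = 1$
$g{\left(T \right)} = T^{\frac{3}{2}}$
$g{\left(-6 \right)} \left(k{\left(2 \right)} + L{\left(H \right)}\right) = \left(-6\right)^{\frac{3}{2}} \left(1 + 2 \left(-9\right)\right) = - 6 i \sqrt{6} \left(1 - 18\right) = - 6 i \sqrt{6} \left(-17\right) = 102 i \sqrt{6}$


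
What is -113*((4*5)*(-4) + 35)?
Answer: 5085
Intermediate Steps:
-113*((4*5)*(-4) + 35) = -113*(20*(-4) + 35) = -113*(-80 + 35) = -113*(-45) = 5085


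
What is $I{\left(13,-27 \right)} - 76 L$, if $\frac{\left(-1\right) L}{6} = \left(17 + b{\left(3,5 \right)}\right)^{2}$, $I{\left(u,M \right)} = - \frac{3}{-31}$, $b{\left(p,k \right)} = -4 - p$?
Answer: $\frac{1413603}{31} \approx 45600.0$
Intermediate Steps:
$I{\left(u,M \right)} = \frac{3}{31}$ ($I{\left(u,M \right)} = \left(-3\right) \left(- \frac{1}{31}\right) = \frac{3}{31}$)
$L = -600$ ($L = - 6 \left(17 - 7\right)^{2} = - 6 \cdot 10^{2} = \left(-6\right) 100 = -600$)
$I{\left(13,-27 \right)} - 76 L = \frac{3}{31} - -45600 = \frac{3}{31} + 45600 = \frac{1413603}{31}$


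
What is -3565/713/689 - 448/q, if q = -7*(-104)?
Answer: -33/53 ≈ -0.62264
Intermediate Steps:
q = 728
-3565/713/689 - 448/q = -3565/713/689 - 448/728 = -3565*1/713*(1/689) - 448*1/728 = -5*1/689 - 8/13 = -5/689 - 8/13 = -33/53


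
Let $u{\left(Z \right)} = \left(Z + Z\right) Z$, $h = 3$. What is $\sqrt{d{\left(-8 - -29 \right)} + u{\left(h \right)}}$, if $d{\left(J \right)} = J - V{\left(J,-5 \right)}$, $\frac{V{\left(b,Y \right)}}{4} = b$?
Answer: $3 i \sqrt{5} \approx 6.7082 i$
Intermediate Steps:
$V{\left(b,Y \right)} = 4 b$
$u{\left(Z \right)} = 2 Z^{2}$ ($u{\left(Z \right)} = 2 Z Z = 2 Z^{2}$)
$d{\left(J \right)} = - 3 J$ ($d{\left(J \right)} = J - 4 J = - 3 J$)
$\sqrt{d{\left(-8 - -29 \right)} + u{\left(h \right)}} = \sqrt{- 3 \left(-8 - -29\right) + 2 \cdot 3^{2}} = \sqrt{- 3 \left(-8 + 29\right) + 2 \cdot 9} = \sqrt{\left(-3\right) 21 + 18} = \sqrt{-63 + 18} = \sqrt{-45} = 3 i \sqrt{5}$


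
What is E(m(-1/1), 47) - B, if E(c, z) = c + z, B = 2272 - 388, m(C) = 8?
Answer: -1829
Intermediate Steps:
B = 1884
E(m(-1/1), 47) - B = (8 + 47) - 1*1884 = 55 - 1884 = -1829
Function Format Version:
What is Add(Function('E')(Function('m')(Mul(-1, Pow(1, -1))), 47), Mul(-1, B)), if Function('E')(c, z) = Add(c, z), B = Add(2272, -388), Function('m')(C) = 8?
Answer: -1829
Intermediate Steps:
B = 1884
Add(Function('E')(Function('m')(Mul(-1, Pow(1, -1))), 47), Mul(-1, B)) = Add(Add(8, 47), Mul(-1, 1884)) = Add(55, -1884) = -1829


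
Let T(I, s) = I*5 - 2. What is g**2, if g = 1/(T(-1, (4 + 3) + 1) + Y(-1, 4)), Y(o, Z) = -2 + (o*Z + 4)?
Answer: 1/81 ≈ 0.012346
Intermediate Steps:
T(I, s) = -2 + 5*I (T(I, s) = 5*I - 2 = -2 + 5*I)
Y(o, Z) = 2 + Z*o (Y(o, Z) = -2 + (Z*o + 4) = -2 + (4 + Z*o) = 2 + Z*o)
g = -1/9 (g = 1/((-2 + 5*(-1)) + (2 + 4*(-1))) = 1/((-2 - 5) + (2 - 4)) = 1/(-7 - 2) = 1/(-9) = -1/9 ≈ -0.11111)
g**2 = (-1/9)**2 = 1/81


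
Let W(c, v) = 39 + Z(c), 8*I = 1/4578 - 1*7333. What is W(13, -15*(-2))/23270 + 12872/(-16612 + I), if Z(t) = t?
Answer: -420640657838/574561683095 ≈ -0.73211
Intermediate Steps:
I = -33570473/36624 (I = (1/4578 - 1*7333)/8 = (1/4578 - 7333)/8 = (⅛)*(-33570473/4578) = -33570473/36624 ≈ -916.63)
W(c, v) = 39 + c
W(13, -15*(-2))/23270 + 12872/(-16612 + I) = (39 + 13)/23270 + 12872/(-16612 - 33570473/36624) = 52*(1/23270) + 12872/(-641968361/36624) = 2/895 + 12872*(-36624/641968361) = 2/895 - 471424128/641968361 = -420640657838/574561683095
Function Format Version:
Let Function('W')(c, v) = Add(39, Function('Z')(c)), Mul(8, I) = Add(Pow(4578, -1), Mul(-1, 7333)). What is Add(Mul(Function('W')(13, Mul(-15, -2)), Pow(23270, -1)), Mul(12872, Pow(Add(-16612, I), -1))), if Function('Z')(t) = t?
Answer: Rational(-420640657838, 574561683095) ≈ -0.73211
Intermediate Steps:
I = Rational(-33570473, 36624) (I = Mul(Rational(1, 8), Add(Pow(4578, -1), Mul(-1, 7333))) = Mul(Rational(1, 8), Add(Rational(1, 4578), -7333)) = Mul(Rational(1, 8), Rational(-33570473, 4578)) = Rational(-33570473, 36624) ≈ -916.63)
Function('W')(c, v) = Add(39, c)
Add(Mul(Function('W')(13, Mul(-15, -2)), Pow(23270, -1)), Mul(12872, Pow(Add(-16612, I), -1))) = Add(Mul(Add(39, 13), Pow(23270, -1)), Mul(12872, Pow(Add(-16612, Rational(-33570473, 36624)), -1))) = Add(Mul(52, Rational(1, 23270)), Mul(12872, Pow(Rational(-641968361, 36624), -1))) = Add(Rational(2, 895), Mul(12872, Rational(-36624, 641968361))) = Add(Rational(2, 895), Rational(-471424128, 641968361)) = Rational(-420640657838, 574561683095)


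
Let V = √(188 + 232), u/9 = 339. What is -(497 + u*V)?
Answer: -497 - 6102*√105 ≈ -63024.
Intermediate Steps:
u = 3051 (u = 9*339 = 3051)
V = 2*√105 (V = √420 = 2*√105 ≈ 20.494)
-(497 + u*V) = -(497 + 3051*(2*√105)) = -(497 + 6102*√105) = -497 - 6102*√105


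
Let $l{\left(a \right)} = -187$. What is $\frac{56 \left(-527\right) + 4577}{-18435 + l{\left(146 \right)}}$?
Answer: $\frac{24935}{18622} \approx 1.339$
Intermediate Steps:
$\frac{56 \left(-527\right) + 4577}{-18435 + l{\left(146 \right)}} = \frac{56 \left(-527\right) + 4577}{-18435 - 187} = \frac{-29512 + 4577}{-18622} = \left(-24935\right) \left(- \frac{1}{18622}\right) = \frac{24935}{18622}$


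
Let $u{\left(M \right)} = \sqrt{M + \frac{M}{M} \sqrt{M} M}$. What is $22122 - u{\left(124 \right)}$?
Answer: $22122 - 2 \sqrt{31 + 62 \sqrt{31}} \approx 22083.0$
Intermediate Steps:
$u{\left(M \right)} = \sqrt{M + M^{\frac{3}{2}}}$ ($u{\left(M \right)} = \sqrt{M + 1 \sqrt{M} M} = \sqrt{M + \sqrt{M} M} = \sqrt{M + M^{\frac{3}{2}}}$)
$22122 - u{\left(124 \right)} = 22122 - \sqrt{124 + 124^{\frac{3}{2}}} = 22122 - \sqrt{124 + 248 \sqrt{31}}$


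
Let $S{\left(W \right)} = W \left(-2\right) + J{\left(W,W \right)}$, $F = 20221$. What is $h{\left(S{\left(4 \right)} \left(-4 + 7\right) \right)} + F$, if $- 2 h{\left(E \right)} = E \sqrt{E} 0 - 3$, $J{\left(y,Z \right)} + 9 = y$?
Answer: $\frac{40445}{2} \approx 20223.0$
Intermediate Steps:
$J{\left(y,Z \right)} = -9 + y$
$S{\left(W \right)} = -9 - W$ ($S{\left(W \right)} = W \left(-2\right) + \left(-9 + W\right) = - 2 W + \left(-9 + W\right) = -9 - W$)
$h{\left(E \right)} = \frac{3}{2}$ ($h{\left(E \right)} = - \frac{E \sqrt{E} 0 - 3}{2} = - \frac{E^{\frac{3}{2}} \cdot 0 - 3}{2} = - \frac{0 - 3}{2} = \left(- \frac{1}{2}\right) \left(-3\right) = \frac{3}{2}$)
$h{\left(S{\left(4 \right)} \left(-4 + 7\right) \right)} + F = \frac{3}{2} + 20221 = \frac{40445}{2}$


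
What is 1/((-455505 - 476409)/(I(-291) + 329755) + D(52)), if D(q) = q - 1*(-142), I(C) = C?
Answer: 164732/31492051 ≈ 0.0052309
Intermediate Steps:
D(q) = 142 + q (D(q) = q + 142 = 142 + q)
1/((-455505 - 476409)/(I(-291) + 329755) + D(52)) = 1/((-455505 - 476409)/(-291 + 329755) + (142 + 52)) = 1/(-931914/329464 + 194) = 1/(-931914*1/329464 + 194) = 1/(-465957/164732 + 194) = 1/(31492051/164732) = 164732/31492051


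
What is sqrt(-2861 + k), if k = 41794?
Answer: sqrt(38933) ≈ 197.31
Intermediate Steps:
sqrt(-2861 + k) = sqrt(-2861 + 41794) = sqrt(38933)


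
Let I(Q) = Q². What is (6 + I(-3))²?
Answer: 225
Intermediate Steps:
(6 + I(-3))² = (6 + (-3)²)² = (6 + 9)² = 15² = 225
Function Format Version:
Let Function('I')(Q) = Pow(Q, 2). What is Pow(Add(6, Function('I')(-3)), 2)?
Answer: 225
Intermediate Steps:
Pow(Add(6, Function('I')(-3)), 2) = Pow(Add(6, Pow(-3, 2)), 2) = Pow(Add(6, 9), 2) = Pow(15, 2) = 225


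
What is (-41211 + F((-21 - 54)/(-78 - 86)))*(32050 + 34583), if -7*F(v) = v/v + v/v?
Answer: -2746031601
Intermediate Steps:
F(v) = -2/7 (F(v) = -(v/v + v/v)/7 = -(1 + 1)/7 = -⅐*2 = -2/7)
(-41211 + F((-21 - 54)/(-78 - 86)))*(32050 + 34583) = (-41211 - 2/7)*(32050 + 34583) = -288479/7*66633 = -2746031601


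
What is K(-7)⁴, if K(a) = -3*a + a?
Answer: 38416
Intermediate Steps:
K(a) = -2*a
K(-7)⁴ = (-2*(-7))⁴ = 14⁴ = 38416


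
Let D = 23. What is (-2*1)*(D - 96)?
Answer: 146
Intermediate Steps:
(-2*1)*(D - 96) = (-2*1)*(23 - 96) = -2*(-73) = 146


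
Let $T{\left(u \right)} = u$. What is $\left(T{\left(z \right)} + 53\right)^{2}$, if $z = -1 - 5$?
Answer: $2209$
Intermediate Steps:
$z = -6$ ($z = -1 - 5 = -6$)
$\left(T{\left(z \right)} + 53\right)^{2} = \left(-6 + 53\right)^{2} = 47^{2} = 2209$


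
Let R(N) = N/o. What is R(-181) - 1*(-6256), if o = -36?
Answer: 225397/36 ≈ 6261.0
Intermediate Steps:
R(N) = -N/36 (R(N) = N/(-36) = N*(-1/36) = -N/36)
R(-181) - 1*(-6256) = -1/36*(-181) - 1*(-6256) = 181/36 + 6256 = 225397/36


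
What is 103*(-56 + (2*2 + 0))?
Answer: -5356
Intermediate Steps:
103*(-56 + (2*2 + 0)) = 103*(-56 + (4 + 0)) = 103*(-56 + 4) = 103*(-52) = -5356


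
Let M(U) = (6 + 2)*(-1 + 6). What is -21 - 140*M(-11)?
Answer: -5621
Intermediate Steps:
M(U) = 40 (M(U) = 8*5 = 40)
-21 - 140*M(-11) = -21 - 140*40 = -21 - 5600 = -5621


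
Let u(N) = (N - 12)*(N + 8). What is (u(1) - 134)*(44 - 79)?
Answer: 8155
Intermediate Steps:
u(N) = (-12 + N)*(8 + N)
(u(1) - 134)*(44 - 79) = ((-96 + 1² - 4*1) - 134)*(44 - 79) = ((-96 + 1 - 4) - 134)*(-35) = (-99 - 134)*(-35) = -233*(-35) = 8155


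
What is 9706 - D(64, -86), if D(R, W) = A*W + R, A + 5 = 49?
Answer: 13426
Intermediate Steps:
A = 44 (A = -5 + 49 = 44)
D(R, W) = R + 44*W (D(R, W) = 44*W + R = R + 44*W)
9706 - D(64, -86) = 9706 - (64 + 44*(-86)) = 9706 - (64 - 3784) = 9706 - 1*(-3720) = 9706 + 3720 = 13426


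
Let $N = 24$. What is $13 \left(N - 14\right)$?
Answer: $130$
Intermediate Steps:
$13 \left(N - 14\right) = 13 \left(24 - 14\right) = 13 \cdot 10 = 130$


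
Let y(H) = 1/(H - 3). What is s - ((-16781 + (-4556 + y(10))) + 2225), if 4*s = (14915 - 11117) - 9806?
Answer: 123269/7 ≈ 17610.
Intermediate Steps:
y(H) = 1/(-3 + H)
s = -1502 (s = ((14915 - 11117) - 9806)/4 = (3798 - 9806)/4 = (1/4)*(-6008) = -1502)
s - ((-16781 + (-4556 + y(10))) + 2225) = -1502 - ((-16781 + (-4556 + 1/(-3 + 10))) + 2225) = -1502 - ((-16781 + (-4556 + 1/7)) + 2225) = -1502 - ((-16781 - 31891/7) + 2225) = -1502 - (-149358/7 + 2225) = -1502 - 1*(-133783/7) = -1502 + 133783/7 = 123269/7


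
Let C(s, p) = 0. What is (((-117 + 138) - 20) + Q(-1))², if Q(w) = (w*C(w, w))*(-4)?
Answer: 1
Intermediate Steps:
Q(w) = 0 (Q(w) = (w*0)*(-4) = 0*(-4) = 0)
(((-117 + 138) - 20) + Q(-1))² = (((-117 + 138) - 20) + 0)² = ((21 - 20) + 0)² = (1 + 0)² = 1² = 1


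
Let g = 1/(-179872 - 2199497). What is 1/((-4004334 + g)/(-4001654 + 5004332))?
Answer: -2385740950182/9527788185247 ≈ -0.25040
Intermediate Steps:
g = -1/2379369 (g = 1/(-2379369) = -1/2379369 ≈ -4.2028e-7)
1/((-4004334 + g)/(-4001654 + 5004332)) = 1/((-4004334 - 1/2379369)/(-4001654 + 5004332)) = 1/(-9527788185247/2379369/1002678) = 1/(-9527788185247/2379369*1/1002678) = 1/(-9527788185247/2385740950182) = -2385740950182/9527788185247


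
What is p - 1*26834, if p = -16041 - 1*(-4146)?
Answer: -38729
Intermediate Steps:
p = -11895 (p = -16041 + 4146 = -11895)
p - 1*26834 = -11895 - 1*26834 = -11895 - 26834 = -38729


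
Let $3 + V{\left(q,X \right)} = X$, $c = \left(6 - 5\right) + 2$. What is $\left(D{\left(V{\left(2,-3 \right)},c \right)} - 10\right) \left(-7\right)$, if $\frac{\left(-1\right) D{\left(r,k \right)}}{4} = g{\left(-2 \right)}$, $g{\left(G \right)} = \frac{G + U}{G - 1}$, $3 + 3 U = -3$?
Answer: $\frac{322}{3} \approx 107.33$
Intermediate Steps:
$U = -2$ ($U = -1 + \frac{1}{3} \left(-3\right) = -1 - 1 = -2$)
$c = 3$ ($c = 1 + 2 = 3$)
$V{\left(q,X \right)} = -3 + X$
$g{\left(G \right)} = \frac{-2 + G}{-1 + G}$ ($g{\left(G \right)} = \frac{G - 2}{G - 1} = \frac{-2 + G}{-1 + G}$)
$D{\left(r,k \right)} = - \frac{16}{3}$ ($D{\left(r,k \right)} = - 4 \frac{-2 - 2}{-1 - 2} = - 4 \frac{1}{-3} \left(-4\right) = - 4 \left(\left(- \frac{1}{3}\right) \left(-4\right)\right) = \left(-4\right) \frac{4}{3} = - \frac{16}{3}$)
$\left(D{\left(V{\left(2,-3 \right)},c \right)} - 10\right) \left(-7\right) = \left(- \frac{16}{3} - 10\right) \left(-7\right) = \left(- \frac{46}{3}\right) \left(-7\right) = \frac{322}{3}$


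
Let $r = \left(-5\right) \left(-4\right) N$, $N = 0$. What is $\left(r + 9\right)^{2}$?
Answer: $81$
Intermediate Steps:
$r = 0$ ($r = \left(-5\right) \left(-4\right) 0 = 20 \cdot 0 = 0$)
$\left(r + 9\right)^{2} = \left(0 + 9\right)^{2} = 9^{2} = 81$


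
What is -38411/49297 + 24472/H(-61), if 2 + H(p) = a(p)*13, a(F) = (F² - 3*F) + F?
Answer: -712502143/2462730229 ≈ -0.28931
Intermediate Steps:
a(F) = F² - 2*F
H(p) = -2 + 13*p*(-2 + p) (H(p) = -2 + (p*(-2 + p))*13 = -2 + 13*p*(-2 + p))
-38411/49297 + 24472/H(-61) = -38411/49297 + 24472/(-2 + 13*(-61)*(-2 - 61)) = -38411*1/49297 + 24472/(-2 + 13*(-61)*(-63)) = -38411/49297 + 24472/(-2 + 49959) = -38411/49297 + 24472/49957 = -712502143/2462730229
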